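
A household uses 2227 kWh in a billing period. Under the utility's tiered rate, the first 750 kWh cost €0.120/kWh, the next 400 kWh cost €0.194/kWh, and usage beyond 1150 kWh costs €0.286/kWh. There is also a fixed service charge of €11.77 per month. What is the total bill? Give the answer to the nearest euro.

€487

First 750 kWh × €0.120 = €90.00
Next 400 kWh × €0.194 = €77.60
Remaining 1077 kWh × €0.286 = €308.02
Energy charge = €475.62; + service €11.77 = €487.39 ≈ €487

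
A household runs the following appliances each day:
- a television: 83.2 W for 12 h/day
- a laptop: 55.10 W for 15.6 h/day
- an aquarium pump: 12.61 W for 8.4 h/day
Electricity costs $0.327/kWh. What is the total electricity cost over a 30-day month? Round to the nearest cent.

$19.27

television: 83.2 W × 12 h × 30 d = 29,952 Wh = 29.95 kWh
laptop: 55.10 W × 15.6 h × 30 d = 25,787 Wh = 25.79 kWh
aquarium pump: 12.61 W × 8.4 h × 30 d = 3,178 Wh = 3.178 kWh
Total energy = 29.95 + 25.79 + 3.178 = 58.92 kWh
Cost = 58.92 kWh × $0.327 = $19.27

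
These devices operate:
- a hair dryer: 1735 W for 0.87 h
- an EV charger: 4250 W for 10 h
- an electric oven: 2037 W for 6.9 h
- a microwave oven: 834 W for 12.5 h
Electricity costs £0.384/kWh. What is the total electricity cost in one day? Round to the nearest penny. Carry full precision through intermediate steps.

£26.30

hair dryer: 1735 W × 0.87 h = 1,509 Wh = 1.509 kWh
EV charger: 4250 W × 10 h = 42,500 Wh = 42.5 kWh
electric oven: 2037 W × 6.9 h = 14,055 Wh = 14.06 kWh
microwave oven: 834 W × 12.5 h = 10,425 Wh = 10.43 kWh
Total energy = 1.509 + 42.5 + 14.06 + 10.43 = 68.49 kWh
Cost = 68.49 kWh × £0.384 = £26.30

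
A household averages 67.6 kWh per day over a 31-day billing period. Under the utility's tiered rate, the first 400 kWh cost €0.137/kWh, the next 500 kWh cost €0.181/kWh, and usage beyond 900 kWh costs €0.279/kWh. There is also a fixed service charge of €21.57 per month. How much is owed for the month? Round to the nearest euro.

€500

Usage = 67.6 kWh/day × 31 days = 2095.6 kWh
First 400 kWh × €0.137 = €54.80
Next 500 kWh × €0.181 = €90.50
Remaining 1195.6 kWh × €0.279 = €333.57
Energy charge = €478.87; + service €21.57 = €500.44 ≈ €500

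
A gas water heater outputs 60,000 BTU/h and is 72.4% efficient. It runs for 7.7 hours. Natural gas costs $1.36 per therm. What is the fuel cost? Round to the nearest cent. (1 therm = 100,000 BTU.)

$8.68

Heat delivered = 60,000 BTU/h × 7.7 h = 462,000 BTU
Gas input = 462,000 / 0.724 = 638,122 BTU
= 638,122 / 100,000 = 6.381 therm
Cost = 6.381 × $1.36/therm = $8.68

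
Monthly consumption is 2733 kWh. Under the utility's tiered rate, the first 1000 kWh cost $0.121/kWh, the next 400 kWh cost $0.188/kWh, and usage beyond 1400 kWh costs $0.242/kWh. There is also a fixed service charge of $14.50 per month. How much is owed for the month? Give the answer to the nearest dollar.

$533

First 1000 kWh × $0.121 = $121.00
Next 400 kWh × $0.188 = $75.20
Remaining 1333 kWh × $0.242 = $322.59
Energy charge = $518.79; + service $14.50 = $533.29 ≈ $533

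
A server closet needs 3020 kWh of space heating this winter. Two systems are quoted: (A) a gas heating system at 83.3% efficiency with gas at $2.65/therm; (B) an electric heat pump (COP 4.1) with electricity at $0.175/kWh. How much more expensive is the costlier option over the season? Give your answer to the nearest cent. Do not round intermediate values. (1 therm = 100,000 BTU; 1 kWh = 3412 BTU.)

$198.90

Heat load = 3020 kWh × 3412 = 10,304,240 BTU
Gas: input = 10,304,240 / 0.833 = 12,370,036 BTU = 123.7 therm → 123.7 × $2.65 = $327.81
Heat pump: 10,304,240 BTU / 3412 = 3,020 kWh heat; / 4.1 = 736.6 kWh in → × $0.175 = $128.90
Difference = |$327.81 − $128.90| = $198.90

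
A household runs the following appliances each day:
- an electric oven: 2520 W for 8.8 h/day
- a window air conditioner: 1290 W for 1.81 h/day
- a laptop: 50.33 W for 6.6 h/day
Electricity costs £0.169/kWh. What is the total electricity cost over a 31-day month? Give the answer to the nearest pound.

electric oven: 2520 W × 8.8 h × 31 d = 687,456 Wh = 687.5 kWh
window air conditioner: 1290 W × 1.81 h × 31 d = 72,382 Wh = 72.38 kWh
laptop: 50.33 W × 6.6 h × 31 d = 10,298 Wh = 10.3 kWh
Total energy = 687.5 + 72.38 + 10.3 = 770.1 kWh
Cost = 770.1 kWh × £0.169 = £130.15 ≈ £130

£130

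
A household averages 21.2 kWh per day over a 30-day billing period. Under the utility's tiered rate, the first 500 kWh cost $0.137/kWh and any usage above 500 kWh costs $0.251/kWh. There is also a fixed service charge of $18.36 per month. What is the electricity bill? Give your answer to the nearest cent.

Usage = 21.2 kWh/day × 30 days = 636 kWh
First 500 kWh × $0.137 = $68.50
Remaining 136 kWh × $0.251 = $34.14
Energy charge = $102.64; + service $18.36 = $121.00

$121.00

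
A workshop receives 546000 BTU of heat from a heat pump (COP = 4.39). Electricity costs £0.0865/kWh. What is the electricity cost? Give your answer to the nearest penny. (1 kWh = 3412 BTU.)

Heat delivered = 546,000 BTU / 3412 = 160 kWh
Electrical input = 160 kWh / 4.39 = 36.45 kWh
Cost = 36.45 × £0.0865/kWh = £3.15

£3.15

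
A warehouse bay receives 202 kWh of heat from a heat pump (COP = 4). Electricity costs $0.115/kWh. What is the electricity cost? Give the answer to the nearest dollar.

Electrical input = 202 kWh / 4 = 50.5 kWh
Cost = 50.5 × $0.115/kWh = $5.81 ≈ $6

$6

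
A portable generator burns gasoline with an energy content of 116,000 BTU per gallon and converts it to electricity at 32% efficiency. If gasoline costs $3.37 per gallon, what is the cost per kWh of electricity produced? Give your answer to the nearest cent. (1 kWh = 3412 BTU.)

Electrical output per gallon = 116,000 BTU × 0.32 / 3412 BTU/kWh = 10.88 kWh
Cost per kWh = $3.37 / 10.88 kWh = $0.310

$0.31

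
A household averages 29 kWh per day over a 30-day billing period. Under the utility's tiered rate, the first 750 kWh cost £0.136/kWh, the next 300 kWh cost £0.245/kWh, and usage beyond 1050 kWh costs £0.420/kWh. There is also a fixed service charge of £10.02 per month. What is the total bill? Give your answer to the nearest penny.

£141.42

Usage = 29 kWh/day × 30 days = 870 kWh
First 750 kWh × £0.136 = £102.00
Next 120 kWh × £0.245 = £29.40
Remaining tier: 0 kWh (not reached)
Energy charge = £131.40; + service £10.02 = £141.42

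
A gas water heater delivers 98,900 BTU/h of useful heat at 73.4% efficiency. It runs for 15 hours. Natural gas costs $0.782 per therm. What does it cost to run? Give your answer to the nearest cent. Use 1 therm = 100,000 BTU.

$15.81

Heat delivered = 98,900 BTU/h × 15 h = 1,483,500 BTU
Gas input = 1,483,500 / 0.734 = 2,021,117 BTU
= 2,021,117 / 100,000 = 20.21 therm
Cost = 20.21 × $0.782/therm = $15.81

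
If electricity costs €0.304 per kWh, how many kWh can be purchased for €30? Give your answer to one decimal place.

€30 / €0.304 per kWh = 98.68 kWh

98.7 kWh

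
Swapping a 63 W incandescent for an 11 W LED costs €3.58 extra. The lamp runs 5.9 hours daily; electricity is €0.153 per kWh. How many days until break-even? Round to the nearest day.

76 days

Power saved = 63 − 11 = 52 W
Daily energy saved = 52 W × 5.9 h = 306.8 Wh = 0.3068 kWh
Daily savings = 0.3068 × €0.153 = €0.0469
Payback = €3.58 / €0.0469 per day = 76.27 days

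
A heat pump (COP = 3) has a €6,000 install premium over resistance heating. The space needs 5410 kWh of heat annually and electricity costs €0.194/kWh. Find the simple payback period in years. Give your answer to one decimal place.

8.6 years

Resistance: 5410 kWh × €0.194 = €1,049.54/yr
Heat pump: 5410 / 3 = 1803 kWh in → × €0.194 = €349.85/yr
Annual savings = €699.69
Payback = €6,000 / €699.69 = 8.58 years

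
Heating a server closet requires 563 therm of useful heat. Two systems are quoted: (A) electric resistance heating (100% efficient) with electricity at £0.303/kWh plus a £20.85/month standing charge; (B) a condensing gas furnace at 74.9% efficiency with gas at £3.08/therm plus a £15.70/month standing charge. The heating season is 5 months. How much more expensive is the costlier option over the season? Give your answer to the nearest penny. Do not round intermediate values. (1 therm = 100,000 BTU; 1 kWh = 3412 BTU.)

£2710.29

Heat load = 563 therm × 100,000 = 56,300,000 BTU
Gas: input = 56,300,000 / 0.749 = 75,166,889 BTU = 751.7 therm → 751.7 × £3.08 = £2,315.14; + 5 × £15.70 standing = £2,393.64
Electric: 56,300,000 BTU / 3412 = 16,500 kWh → × £0.303 = £4,999.68; + 5 × £20.85 standing = £5,103.93
Difference = |£2,393.64 − £5,103.93| = £2,710.29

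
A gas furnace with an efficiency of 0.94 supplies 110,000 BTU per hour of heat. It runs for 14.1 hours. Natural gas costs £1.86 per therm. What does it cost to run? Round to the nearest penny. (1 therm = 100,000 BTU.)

£30.69

Heat delivered = 110,000 BTU/h × 14.1 h = 1,551,000 BTU
Gas input = 1,551,000 / 0.94 = 1,650,000 BTU
= 1,650,000 / 100,000 = 16.5 therm
Cost = 16.5 × £1.86/therm = £30.69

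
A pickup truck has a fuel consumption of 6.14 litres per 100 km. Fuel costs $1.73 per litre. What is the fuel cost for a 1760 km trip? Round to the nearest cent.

Fuel = 6.14 L/100 km × 1760 km / 100 = 108.1 L
Cost = 108.1 L × $1.73/L = $186.95

$186.95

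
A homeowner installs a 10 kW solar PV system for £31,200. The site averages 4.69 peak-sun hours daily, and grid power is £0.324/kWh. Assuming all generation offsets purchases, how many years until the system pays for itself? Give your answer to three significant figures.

Daily generation = 10 kW × 4.69 h = 46.9 kWh
Annual generation = 46.9 × 365 = 17119 kWh
Annual savings = 17119 × £0.324 = £5,546.39
Payback = £31,200 / £5,546.39 = 5.63 years

5.63 years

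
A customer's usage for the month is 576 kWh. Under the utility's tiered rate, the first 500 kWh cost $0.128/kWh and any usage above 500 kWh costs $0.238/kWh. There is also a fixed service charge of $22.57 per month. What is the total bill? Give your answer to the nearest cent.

First 500 kWh × $0.128 = $64.00
Remaining 76 kWh × $0.238 = $18.09
Energy charge = $82.09; + service $22.57 = $104.66

$104.66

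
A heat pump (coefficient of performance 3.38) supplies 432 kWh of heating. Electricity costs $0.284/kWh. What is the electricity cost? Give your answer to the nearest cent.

$36.30

Electrical input = 432 kWh / 3.38 = 127.8 kWh
Cost = 127.8 × $0.284/kWh = $36.30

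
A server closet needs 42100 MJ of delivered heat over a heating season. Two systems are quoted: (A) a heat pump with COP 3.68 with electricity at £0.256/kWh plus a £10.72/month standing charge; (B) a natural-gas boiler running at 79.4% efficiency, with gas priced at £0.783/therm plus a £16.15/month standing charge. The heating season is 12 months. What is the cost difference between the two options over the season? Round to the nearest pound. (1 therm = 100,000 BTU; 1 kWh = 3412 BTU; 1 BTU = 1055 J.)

Heat load = 42100 MJ = 42,100,000,000 J / 1055 = 39,905,213 BTU
Gas: input = 39,905,213 / 0.794 = 50,258,455 BTU = 502.6 therm → 502.6 × £0.783 = £393.52; + 12 × £16.15 standing = £587.32
Heat pump: 39,905,213 BTU / 3412 = 11,700 kWh heat; / 3.68 = 3,178 kWh in → × £0.256 = £813.60; + 12 × £10.72 standing = £942.24
Difference = |£587.32 − £942.24| = £354.92 ≈ £355

£355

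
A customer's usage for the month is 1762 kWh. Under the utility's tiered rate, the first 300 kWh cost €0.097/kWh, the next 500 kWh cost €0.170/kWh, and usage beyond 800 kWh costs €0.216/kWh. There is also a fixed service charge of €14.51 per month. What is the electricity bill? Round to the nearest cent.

€336.40

First 300 kWh × €0.097 = €29.10
Next 500 kWh × €0.170 = €85.00
Remaining 962 kWh × €0.216 = €207.79
Energy charge = €321.89; + service €14.51 = €336.40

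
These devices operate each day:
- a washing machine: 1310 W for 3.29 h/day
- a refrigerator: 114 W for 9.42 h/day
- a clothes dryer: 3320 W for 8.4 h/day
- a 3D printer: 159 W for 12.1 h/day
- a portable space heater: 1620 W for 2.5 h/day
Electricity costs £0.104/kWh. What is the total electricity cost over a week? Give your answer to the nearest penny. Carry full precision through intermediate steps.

£28.57

washing machine: 1310 W × 3.29 h × 7 d = 30,169 Wh = 30.17 kWh
refrigerator: 114 W × 9.42 h × 7 d = 7,517 Wh = 7.517 kWh
clothes dryer: 3320 W × 8.4 h × 7 d = 195,216 Wh = 195.2 kWh
3D printer: 159 W × 12.1 h × 7 d = 13,467 Wh = 13.47 kWh
portable space heater: 1620 W × 2.5 h × 7 d = 28,350 Wh = 28.35 kWh
Total energy = 30.17 + 7.517 + 195.2 + 13.47 + 28.35 = 274.7 kWh
Cost = 274.7 kWh × £0.104 = £28.57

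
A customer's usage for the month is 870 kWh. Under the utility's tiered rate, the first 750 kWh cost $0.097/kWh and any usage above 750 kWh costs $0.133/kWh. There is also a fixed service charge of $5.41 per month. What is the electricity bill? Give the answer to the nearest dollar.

First 750 kWh × $0.097 = $72.75
Remaining 120 kWh × $0.133 = $15.96
Energy charge = $88.71; + service $5.41 = $94.12 ≈ $94

$94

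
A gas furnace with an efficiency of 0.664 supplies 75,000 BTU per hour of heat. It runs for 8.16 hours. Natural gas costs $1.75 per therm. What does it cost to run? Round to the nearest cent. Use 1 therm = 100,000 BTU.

Heat delivered = 75,000 BTU/h × 8.16 h = 612,000 BTU
Gas input = 612,000 / 0.664 = 921,687 BTU
= 921,687 / 100,000 = 9.217 therm
Cost = 9.217 × $1.75/therm = $16.13

$16.13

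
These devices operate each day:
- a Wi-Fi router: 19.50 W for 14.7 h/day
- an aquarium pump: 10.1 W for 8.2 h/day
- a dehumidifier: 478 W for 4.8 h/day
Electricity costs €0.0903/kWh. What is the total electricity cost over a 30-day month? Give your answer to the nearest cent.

Wi-Fi router: 19.50 W × 14.7 h × 30 d = 8,600 Wh = 8.6 kWh
aquarium pump: 10.1 W × 8.2 h × 30 d = 2,485 Wh = 2.485 kWh
dehumidifier: 478 W × 4.8 h × 30 d = 68,832 Wh = 68.83 kWh
Total energy = 8.6 + 2.485 + 68.83 = 79.92 kWh
Cost = 79.92 kWh × €0.0903 = €7.22

€7.22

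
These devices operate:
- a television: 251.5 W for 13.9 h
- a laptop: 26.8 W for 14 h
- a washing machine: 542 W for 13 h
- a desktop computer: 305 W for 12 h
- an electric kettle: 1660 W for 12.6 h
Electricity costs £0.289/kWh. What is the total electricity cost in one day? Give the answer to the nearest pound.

£10

television: 251.5 W × 13.9 h = 3,496 Wh = 3.496 kWh
laptop: 26.8 W × 14 h = 375 Wh = 0.3752 kWh
washing machine: 542 W × 13 h = 7,046 Wh = 7.046 kWh
desktop computer: 305 W × 12 h = 3,660 Wh = 3.66 kWh
electric kettle: 1660 W × 12.6 h = 20,916 Wh = 20.92 kWh
Total energy = 3.496 + 0.3752 + 7.046 + 3.66 + 20.92 = 35.49 kWh
Cost = 35.49 kWh × £0.289 = £10.26 ≈ £10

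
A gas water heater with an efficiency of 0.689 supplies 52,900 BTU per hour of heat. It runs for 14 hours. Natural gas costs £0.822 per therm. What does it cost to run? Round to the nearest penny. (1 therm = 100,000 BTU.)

£8.84

Heat delivered = 52,900 BTU/h × 14 h = 740,600 BTU
Gas input = 740,600 / 0.689 = 1,074,891 BTU
= 1,074,891 / 100,000 = 10.75 therm
Cost = 10.75 × £0.822/therm = £8.84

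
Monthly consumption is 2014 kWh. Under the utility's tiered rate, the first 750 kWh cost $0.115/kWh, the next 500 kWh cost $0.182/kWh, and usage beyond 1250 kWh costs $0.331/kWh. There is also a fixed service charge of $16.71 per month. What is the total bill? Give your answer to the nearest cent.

First 750 kWh × $0.115 = $86.25
Next 500 kWh × $0.182 = $91.00
Remaining 764 kWh × $0.331 = $252.88
Energy charge = $430.13; + service $16.71 = $446.84

$446.84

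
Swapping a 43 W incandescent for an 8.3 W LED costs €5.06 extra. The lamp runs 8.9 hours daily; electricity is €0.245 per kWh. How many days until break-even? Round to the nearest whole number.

Power saved = 43 − 8.3 = 34.7 W
Daily energy saved = 34.7 W × 8.9 h = 308.8 Wh = 0.30883 kWh
Daily savings = 0.30883 × €0.245 = €0.0757
Payback = €5.06 / €0.0757 per day = 66.88 days

67 days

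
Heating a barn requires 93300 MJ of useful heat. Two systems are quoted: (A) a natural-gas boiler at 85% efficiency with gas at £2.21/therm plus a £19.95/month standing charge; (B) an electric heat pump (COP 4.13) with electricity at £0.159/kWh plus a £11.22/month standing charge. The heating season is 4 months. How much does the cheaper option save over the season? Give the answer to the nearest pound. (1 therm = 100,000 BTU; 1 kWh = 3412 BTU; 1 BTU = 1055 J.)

Heat load = 93300 MJ = 93,300,000,000 J / 1055 = 88,436,019 BTU
Gas: input = 88,436,019 / 0.85 = 104,042,375 BTU = 1,040 therm → 1,040 × £2.21 = £2,299.34; + 4 × £19.95 standing = £2,379.14
Heat pump: 88,436,019 BTU / 3412 = 25,920 kWh heat; / 4.13 = 6,276 kWh in → × £0.159 = £997.85; + 4 × £11.22 standing = £1,042.73
Difference = |£2,379.14 − £1,042.73| = £1,336.40 ≈ £1336

£1336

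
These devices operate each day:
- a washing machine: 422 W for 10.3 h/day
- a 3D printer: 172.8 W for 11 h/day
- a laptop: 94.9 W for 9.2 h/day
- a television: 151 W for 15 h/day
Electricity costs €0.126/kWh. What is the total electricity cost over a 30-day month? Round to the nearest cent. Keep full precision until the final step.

washing machine: 422 W × 10.3 h × 30 d = 130,398 Wh = 130.4 kWh
3D printer: 172.8 W × 11 h × 30 d = 57,024 Wh = 57.02 kWh
laptop: 94.9 W × 9.2 h × 30 d = 26,192 Wh = 26.19 kWh
television: 151 W × 15 h × 30 d = 67,950 Wh = 67.95 kWh
Total energy = 130.4 + 57.02 + 26.19 + 67.95 = 281.6 kWh
Cost = 281.6 kWh × €0.126 = €35.48

€35.48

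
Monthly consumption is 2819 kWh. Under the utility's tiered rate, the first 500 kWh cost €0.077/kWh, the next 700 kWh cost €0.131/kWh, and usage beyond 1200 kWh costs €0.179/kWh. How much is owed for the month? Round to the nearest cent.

€420.00

First 500 kWh × €0.077 = €38.50
Next 700 kWh × €0.131 = €91.70
Remaining 1619 kWh × €0.179 = €289.80
Total = €420.00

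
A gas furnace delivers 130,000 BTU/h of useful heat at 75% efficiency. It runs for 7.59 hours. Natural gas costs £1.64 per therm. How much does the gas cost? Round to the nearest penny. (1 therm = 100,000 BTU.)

£21.58

Heat delivered = 130,000 BTU/h × 7.59 h = 986,700 BTU
Gas input = 986,700 / 0.75 = 1,315,600 BTU
= 1,315,600 / 100,000 = 13.16 therm
Cost = 13.16 × £1.64/therm = £21.58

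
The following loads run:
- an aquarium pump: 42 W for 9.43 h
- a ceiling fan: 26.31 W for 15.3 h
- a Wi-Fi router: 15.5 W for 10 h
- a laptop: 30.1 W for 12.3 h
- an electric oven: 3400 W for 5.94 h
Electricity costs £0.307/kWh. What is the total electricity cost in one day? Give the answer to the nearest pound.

£7

aquarium pump: 42 W × 9.43 h = 396 Wh = 0.3961 kWh
ceiling fan: 26.31 W × 15.3 h = 403 Wh = 0.4025 kWh
Wi-Fi router: 15.5 W × 10 h = 155 Wh = 0.155 kWh
laptop: 30.1 W × 12.3 h = 370 Wh = 0.3702 kWh
electric oven: 3400 W × 5.94 h = 20,196 Wh = 20.2 kWh
Total energy = 0.3961 + 0.4025 + 0.155 + 0.3702 + 20.2 = 21.52 kWh
Cost = 21.52 kWh × £0.307 = £6.61 ≈ £7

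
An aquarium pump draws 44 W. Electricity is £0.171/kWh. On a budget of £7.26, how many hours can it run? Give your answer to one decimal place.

Energy budget = £7.26 / £0.171 per kWh = 42.46 kWh = 42,456 Wh
Runtime = 42,456 Wh / 44 W = 964.9 h

964.9 h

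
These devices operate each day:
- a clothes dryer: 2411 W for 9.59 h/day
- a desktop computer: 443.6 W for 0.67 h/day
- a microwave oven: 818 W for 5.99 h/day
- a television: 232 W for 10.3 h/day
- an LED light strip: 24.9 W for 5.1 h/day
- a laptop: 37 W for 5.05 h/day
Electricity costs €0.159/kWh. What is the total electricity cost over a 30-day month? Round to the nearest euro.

€148

clothes dryer: 2411 W × 9.59 h × 30 d = 693,645 Wh = 693.6 kWh
desktop computer: 443.6 W × 0.67 h × 30 d = 8,916 Wh = 8.916 kWh
microwave oven: 818 W × 5.99 h × 30 d = 146,995 Wh = 147 kWh
television: 232 W × 10.3 h × 30 d = 71,688 Wh = 71.69 kWh
LED light strip: 24.9 W × 5.1 h × 30 d = 3,810 Wh = 3.81 kWh
laptop: 37 W × 5.05 h × 30 d = 5,606 Wh = 5.606 kWh
Total energy = 693.6 + 8.916 + 147 + 71.69 + 3.81 + 5.606 = 930.7 kWh
Cost = 930.7 kWh × €0.159 = €147.97 ≈ €148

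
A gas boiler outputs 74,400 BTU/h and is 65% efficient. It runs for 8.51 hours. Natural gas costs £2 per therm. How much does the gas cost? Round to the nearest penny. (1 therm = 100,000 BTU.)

£19.48

Heat delivered = 74,400 BTU/h × 8.51 h = 633,144 BTU
Gas input = 633,144 / 0.65 = 974,068 BTU
= 974,068 / 100,000 = 9.741 therm
Cost = 9.741 × £2/therm = £19.48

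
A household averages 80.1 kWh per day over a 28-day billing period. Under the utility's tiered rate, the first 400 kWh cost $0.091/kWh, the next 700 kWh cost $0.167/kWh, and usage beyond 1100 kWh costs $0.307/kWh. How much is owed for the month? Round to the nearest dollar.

$504

Usage = 80.1 kWh/day × 28 days = 2242.8 kWh
First 400 kWh × $0.091 = $36.40
Next 700 kWh × $0.167 = $116.90
Remaining 1142.8 kWh × $0.307 = $350.84
Total = $504.14 ≈ $504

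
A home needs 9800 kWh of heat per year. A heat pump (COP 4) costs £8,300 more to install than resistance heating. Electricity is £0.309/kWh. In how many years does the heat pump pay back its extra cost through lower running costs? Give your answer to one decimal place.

3.7 years

Resistance: 9800 kWh × £0.309 = £3,028.20/yr
Heat pump: 9800 / 4 = 2450 kWh in → × £0.309 = £757.05/yr
Annual savings = £2,271.15
Payback = £8,300 / £2,271.15 = 3.65 years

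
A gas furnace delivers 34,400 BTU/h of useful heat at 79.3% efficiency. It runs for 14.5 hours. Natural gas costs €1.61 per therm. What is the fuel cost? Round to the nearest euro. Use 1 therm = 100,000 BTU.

Heat delivered = 34,400 BTU/h × 14.5 h = 498,800 BTU
Gas input = 498,800 / 0.793 = 629,004 BTU
= 629,004 / 100,000 = 6.29 therm
Cost = 6.29 × €1.61/therm = €10.13 ≈ €10

€10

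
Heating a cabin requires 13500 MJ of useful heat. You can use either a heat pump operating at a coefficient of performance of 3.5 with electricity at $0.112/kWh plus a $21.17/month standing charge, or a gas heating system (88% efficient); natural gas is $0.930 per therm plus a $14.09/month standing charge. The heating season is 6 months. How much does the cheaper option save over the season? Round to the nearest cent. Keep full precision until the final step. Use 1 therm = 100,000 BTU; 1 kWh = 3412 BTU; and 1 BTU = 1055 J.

$27.26

Heat load = 13500 MJ = 13,500,000,000 J / 1055 = 12,796,209 BTU
Gas: input = 12,796,209 / 0.88 = 14,541,146 BTU = 145.4 therm → 145.4 × $0.930 = $135.23; + 6 × $14.09 standing = $219.77
Heat pump: 12,796,209 BTU / 3412 = 3,750 kWh heat; / 3.5 = 1,072 kWh in → × $0.112 = $120.01; + 6 × $21.17 standing = $247.03
Difference = |$219.77 − $247.03| = $27.26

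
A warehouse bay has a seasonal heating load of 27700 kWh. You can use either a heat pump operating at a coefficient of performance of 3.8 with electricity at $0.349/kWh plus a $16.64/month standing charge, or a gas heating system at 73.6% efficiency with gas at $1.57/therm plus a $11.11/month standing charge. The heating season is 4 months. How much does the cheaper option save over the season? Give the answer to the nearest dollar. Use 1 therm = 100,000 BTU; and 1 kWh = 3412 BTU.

$550

Heat load = 27700 kWh × 3412 = 94,512,400 BTU
Gas: input = 94,512,400 / 0.736 = 128,413,587 BTU = 1,284 therm → 1,284 × $1.57 = $2,016.09; + 4 × $11.11 standing = $2,060.53
Heat pump: 94,512,400 BTU / 3412 = 27,700 kWh heat; / 3.8 = 7,289 kWh in → × $0.349 = $2,544.03; + 4 × $16.64 standing = $2,610.59
Difference = |$2,060.53 − $2,610.59| = $550.05 ≈ $550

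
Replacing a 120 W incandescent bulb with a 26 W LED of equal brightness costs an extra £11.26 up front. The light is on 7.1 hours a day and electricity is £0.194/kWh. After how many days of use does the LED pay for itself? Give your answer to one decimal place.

Power saved = 120 − 26 = 94 W
Daily energy saved = 94 W × 7.1 h = 667.4 Wh = 0.6674 kWh
Daily savings = 0.6674 × £0.194 = £0.1295
Payback = £11.26 / £0.1295 per day = 86.97 days

87.0 days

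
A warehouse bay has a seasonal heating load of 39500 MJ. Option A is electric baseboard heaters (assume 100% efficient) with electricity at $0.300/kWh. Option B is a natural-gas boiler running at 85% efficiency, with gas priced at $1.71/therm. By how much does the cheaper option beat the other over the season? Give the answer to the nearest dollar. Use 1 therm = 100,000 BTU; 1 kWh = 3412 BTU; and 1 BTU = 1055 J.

Heat load = 39500 MJ = 39,500,000,000 J / 1055 = 37,440,758 BTU
Gas: input = 37,440,758 / 0.85 = 44,047,951 BTU = 440.5 therm → 440.5 × $1.71 = $753.22
Electric: 37,440,758 BTU / 3412 = 10,970 kWh → × $0.300 = $3,291.98
Difference = |$753.22 − $3,291.98| = $2,538.76 ≈ $2539

$2539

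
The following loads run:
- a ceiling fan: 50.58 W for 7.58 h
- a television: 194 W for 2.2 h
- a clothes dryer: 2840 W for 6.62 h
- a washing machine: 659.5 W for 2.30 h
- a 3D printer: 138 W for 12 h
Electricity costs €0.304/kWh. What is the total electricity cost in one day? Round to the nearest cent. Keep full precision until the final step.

ceiling fan: 50.58 W × 7.58 h = 383 Wh = 0.3834 kWh
television: 194 W × 2.2 h = 427 Wh = 0.4268 kWh
clothes dryer: 2840 W × 6.62 h = 18,801 Wh = 18.8 kWh
washing machine: 659.5 W × 2.30 h = 1,517 Wh = 1.517 kWh
3D printer: 138 W × 12 h = 1,656 Wh = 1.656 kWh
Total energy = 0.3834 + 0.4268 + 18.8 + 1.517 + 1.656 = 22.78 kWh
Cost = 22.78 kWh × €0.304 = €6.93

€6.93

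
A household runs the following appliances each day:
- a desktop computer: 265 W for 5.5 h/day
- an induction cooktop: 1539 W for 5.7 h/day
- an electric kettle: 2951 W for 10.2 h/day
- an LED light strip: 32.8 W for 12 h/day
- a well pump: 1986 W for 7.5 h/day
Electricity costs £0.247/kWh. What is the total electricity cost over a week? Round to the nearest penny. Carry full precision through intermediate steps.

£96.16

desktop computer: 265 W × 5.5 h × 7 d = 10,202 Wh = 10.2 kWh
induction cooktop: 1539 W × 5.7 h × 7 d = 61,406 Wh = 61.41 kWh
electric kettle: 2951 W × 10.2 h × 7 d = 210,701 Wh = 210.7 kWh
LED light strip: 32.8 W × 12 h × 7 d = 2,755 Wh = 2.755 kWh
well pump: 1986 W × 7.5 h × 7 d = 104,265 Wh = 104.3 kWh
Total energy = 10.2 + 61.41 + 210.7 + 2.755 + 104.3 = 389.3 kWh
Cost = 389.3 kWh × £0.247 = £96.16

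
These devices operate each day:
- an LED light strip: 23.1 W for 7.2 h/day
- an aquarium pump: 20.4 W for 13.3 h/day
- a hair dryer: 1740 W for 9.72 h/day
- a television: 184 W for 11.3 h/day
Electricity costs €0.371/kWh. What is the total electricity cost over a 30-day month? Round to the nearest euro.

€216

LED light strip: 23.1 W × 7.2 h × 30 d = 4,990 Wh = 4.99 kWh
aquarium pump: 20.4 W × 13.3 h × 30 d = 8,140 Wh = 8.14 kWh
hair dryer: 1740 W × 9.72 h × 30 d = 507,384 Wh = 507.4 kWh
television: 184 W × 11.3 h × 30 d = 62,376 Wh = 62.38 kWh
Total energy = 4.99 + 8.14 + 507.4 + 62.38 = 582.9 kWh
Cost = 582.9 kWh × €0.371 = €216.25 ≈ €216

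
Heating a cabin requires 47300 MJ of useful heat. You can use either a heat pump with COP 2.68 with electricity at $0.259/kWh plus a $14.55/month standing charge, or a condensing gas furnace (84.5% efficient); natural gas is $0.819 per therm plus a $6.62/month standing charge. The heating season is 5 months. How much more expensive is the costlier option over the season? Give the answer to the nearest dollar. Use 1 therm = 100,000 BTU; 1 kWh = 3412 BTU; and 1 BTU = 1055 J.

$875

Heat load = 47300 MJ = 47,300,000,000 J / 1055 = 44,834,123 BTU
Gas: input = 44,834,123 / 0.845 = 53,058,134 BTU = 530.6 therm → 530.6 × $0.819 = $434.55; + 5 × $6.62 standing = $467.65
Heat pump: 44,834,123 BTU / 3412 = 13,140 kWh heat; / 2.68 = 4,903 kWh in → × $0.259 = $1,269.89; + 5 × $14.55 standing = $1,342.64
Difference = |$467.65 − $1,342.64| = $874.99 ≈ $875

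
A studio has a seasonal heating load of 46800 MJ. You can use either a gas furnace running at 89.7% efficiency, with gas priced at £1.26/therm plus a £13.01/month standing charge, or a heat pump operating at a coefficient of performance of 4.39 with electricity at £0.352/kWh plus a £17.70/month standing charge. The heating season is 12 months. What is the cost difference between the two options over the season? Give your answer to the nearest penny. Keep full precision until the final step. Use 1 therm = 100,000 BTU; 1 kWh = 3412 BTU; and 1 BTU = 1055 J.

Heat load = 46800 MJ = 46,800,000,000 J / 1055 = 44,360,190 BTU
Gas: input = 44,360,190 / 0.897 = 49,453,946 BTU = 494.5 therm → 494.5 × £1.26 = £623.12; + 12 × £13.01 standing = £779.24
Heat pump: 44,360,190 BTU / 3412 = 13,000 kWh heat; / 4.39 = 2,962 kWh in → × £0.352 = £1,042.47; + 12 × £17.70 standing = £1,254.87
Difference = |£779.24 − £1,254.87| = £475.63

£475.63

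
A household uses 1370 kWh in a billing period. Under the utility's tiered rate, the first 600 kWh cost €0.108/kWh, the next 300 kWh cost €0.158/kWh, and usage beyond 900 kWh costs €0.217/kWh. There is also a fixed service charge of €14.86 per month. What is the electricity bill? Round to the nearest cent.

€229.05

First 600 kWh × €0.108 = €64.80
Next 300 kWh × €0.158 = €47.40
Remaining 470 kWh × €0.217 = €101.99
Energy charge = €214.19; + service €14.86 = €229.05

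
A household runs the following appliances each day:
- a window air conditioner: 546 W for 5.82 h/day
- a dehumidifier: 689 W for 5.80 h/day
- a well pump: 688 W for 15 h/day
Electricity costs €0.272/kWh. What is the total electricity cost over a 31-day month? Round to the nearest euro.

window air conditioner: 546 W × 5.82 h × 31 d = 98,509 Wh = 98.51 kWh
dehumidifier: 689 W × 5.80 h × 31 d = 123,882 Wh = 123.9 kWh
well pump: 688 W × 15 h × 31 d = 319,920 Wh = 319.9 kWh
Total energy = 98.51 + 123.9 + 319.9 = 542.3 kWh
Cost = 542.3 kWh × €0.272 = €147.51 ≈ €148

€148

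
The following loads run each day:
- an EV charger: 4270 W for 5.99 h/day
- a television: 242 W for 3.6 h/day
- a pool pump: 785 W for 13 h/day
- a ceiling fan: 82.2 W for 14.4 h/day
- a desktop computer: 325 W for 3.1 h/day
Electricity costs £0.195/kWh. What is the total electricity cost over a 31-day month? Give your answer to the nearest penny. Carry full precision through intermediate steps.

£234.82

EV charger: 4270 W × 5.99 h × 31 d = 792,896 Wh = 792.9 kWh
television: 242 W × 3.6 h × 31 d = 27,007 Wh = 27.01 kWh
pool pump: 785 W × 13 h × 31 d = 316,355 Wh = 316.4 kWh
ceiling fan: 82.2 W × 14.4 h × 31 d = 36,694 Wh = 36.69 kWh
desktop computer: 325 W × 3.1 h × 31 d = 31,232 Wh = 31.23 kWh
Total energy = 792.9 + 27.01 + 316.4 + 36.69 + 31.23 = 1,204 kWh
Cost = 1,204 kWh × £0.195 = £234.82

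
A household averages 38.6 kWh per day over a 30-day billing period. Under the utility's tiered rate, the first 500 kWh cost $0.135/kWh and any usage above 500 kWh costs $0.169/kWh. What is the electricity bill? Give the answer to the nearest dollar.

$179

Usage = 38.6 kWh/day × 30 days = 1158 kWh
First 500 kWh × $0.135 = $67.50
Remaining 658 kWh × $0.169 = $111.20
Total = $178.70 ≈ $179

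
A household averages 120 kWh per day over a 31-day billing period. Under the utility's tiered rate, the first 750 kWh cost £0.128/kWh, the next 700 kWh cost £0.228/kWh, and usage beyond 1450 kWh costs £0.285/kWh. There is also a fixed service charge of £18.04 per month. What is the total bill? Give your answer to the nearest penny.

Usage = 120 kWh/day × 31 days = 3720 kWh
First 750 kWh × £0.128 = £96.00
Next 700 kWh × £0.228 = £159.60
Remaining 2270 kWh × £0.285 = £646.95
Energy charge = £902.55; + service £18.04 = £920.59

£920.59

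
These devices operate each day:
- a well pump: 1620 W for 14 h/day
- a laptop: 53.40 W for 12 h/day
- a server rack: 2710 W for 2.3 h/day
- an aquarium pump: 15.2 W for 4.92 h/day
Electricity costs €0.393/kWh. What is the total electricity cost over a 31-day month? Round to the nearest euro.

€361

well pump: 1620 W × 14 h × 31 d = 703,080 Wh = 703.1 kWh
laptop: 53.40 W × 12 h × 31 d = 19,865 Wh = 19.86 kWh
server rack: 2710 W × 2.3 h × 31 d = 193,223 Wh = 193.2 kWh
aquarium pump: 15.2 W × 4.92 h × 31 d = 2,318 Wh = 2.318 kWh
Total energy = 703.1 + 19.86 + 193.2 + 2.318 = 918.5 kWh
Cost = 918.5 kWh × €0.393 = €360.97 ≈ €361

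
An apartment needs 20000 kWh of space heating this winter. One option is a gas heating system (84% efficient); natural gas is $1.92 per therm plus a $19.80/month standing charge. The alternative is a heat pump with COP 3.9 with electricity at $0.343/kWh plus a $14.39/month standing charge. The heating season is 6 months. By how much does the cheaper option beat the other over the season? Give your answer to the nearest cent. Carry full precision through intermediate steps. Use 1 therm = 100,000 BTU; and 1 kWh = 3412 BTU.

$166.74

Heat load = 20000 kWh × 3412 = 68,240,000 BTU
Gas: input = 68,240,000 / 0.84 = 81,238,095 BTU = 812.4 therm → 812.4 × $1.92 = $1,559.77; + 6 × $19.80 standing = $1,678.57
Heat pump: 68,240,000 BTU / 3412 = 20,000 kWh heat; / 3.9 = 5,128 kWh in → × $0.343 = $1,758.97; + 6 × $14.39 standing = $1,845.31
Difference = |$1,678.57 − $1,845.31| = $166.74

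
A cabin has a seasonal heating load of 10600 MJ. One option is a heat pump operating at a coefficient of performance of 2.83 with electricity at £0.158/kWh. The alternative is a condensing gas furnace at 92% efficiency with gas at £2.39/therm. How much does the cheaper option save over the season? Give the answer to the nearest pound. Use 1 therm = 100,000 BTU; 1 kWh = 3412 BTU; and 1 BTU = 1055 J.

Heat load = 10600 MJ = 10,600,000,000 J / 1055 = 10,047,393 BTU
Gas: input = 10,047,393 / 0.920 = 10,921,080 BTU = 109.2 therm → 109.2 × £2.39 = £261.01
Heat pump: 10,047,393 BTU / 3412 = 2,945 kWh heat; / 2.83 = 1,041 kWh in → × £0.158 = £164.41
Difference = |£261.01 − £164.41| = £96.61 ≈ £97

£97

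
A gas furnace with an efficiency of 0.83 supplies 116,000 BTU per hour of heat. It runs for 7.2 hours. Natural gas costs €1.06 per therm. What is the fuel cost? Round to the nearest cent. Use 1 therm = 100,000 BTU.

€10.67

Heat delivered = 116,000 BTU/h × 7.2 h = 835,200 BTU
Gas input = 835,200 / 0.83 = 1,006,265 BTU
= 1,006,265 / 100,000 = 10.06 therm
Cost = 10.06 × €1.06/therm = €10.67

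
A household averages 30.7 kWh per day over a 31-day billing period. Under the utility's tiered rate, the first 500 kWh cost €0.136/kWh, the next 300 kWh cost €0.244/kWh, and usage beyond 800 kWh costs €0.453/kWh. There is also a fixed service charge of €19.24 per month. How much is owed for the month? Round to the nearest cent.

€229.16

Usage = 30.7 kWh/day × 31 days = 951.7 kWh
First 500 kWh × €0.136 = €68.00
Next 300 kWh × €0.244 = €73.20
Remaining 151.7 kWh × €0.453 = €68.72
Energy charge = €209.92; + service €19.24 = €229.16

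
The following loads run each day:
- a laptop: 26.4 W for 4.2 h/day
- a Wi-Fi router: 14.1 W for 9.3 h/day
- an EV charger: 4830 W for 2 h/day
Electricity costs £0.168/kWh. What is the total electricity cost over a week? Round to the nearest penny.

laptop: 26.4 W × 4.2 h × 7 d = 776 Wh = 0.7762 kWh
Wi-Fi router: 14.1 W × 9.3 h × 7 d = 918 Wh = 0.9179 kWh
EV charger: 4830 W × 2 h × 7 d = 67,620 Wh = 67.62 kWh
Total energy = 0.7762 + 0.9179 + 67.62 = 69.31 kWh
Cost = 69.31 kWh × £0.168 = £11.64

£11.64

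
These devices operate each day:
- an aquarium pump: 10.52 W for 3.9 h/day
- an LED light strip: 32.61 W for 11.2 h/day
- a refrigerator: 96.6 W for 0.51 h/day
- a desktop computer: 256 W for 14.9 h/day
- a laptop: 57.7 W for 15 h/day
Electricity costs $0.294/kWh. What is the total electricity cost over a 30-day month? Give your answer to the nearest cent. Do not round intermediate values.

$45.29

aquarium pump: 10.52 W × 3.9 h × 30 d = 1,231 Wh = 1.231 kWh
LED light strip: 32.61 W × 11.2 h × 30 d = 10,957 Wh = 10.96 kWh
refrigerator: 96.6 W × 0.51 h × 30 d = 1,478 Wh = 1.478 kWh
desktop computer: 256 W × 14.9 h × 30 d = 114,432 Wh = 114.4 kWh
laptop: 57.7 W × 15 h × 30 d = 25,965 Wh = 25.96 kWh
Total energy = 1.231 + 10.96 + 1.478 + 114.4 + 25.96 = 154.1 kWh
Cost = 154.1 kWh × $0.294 = $45.29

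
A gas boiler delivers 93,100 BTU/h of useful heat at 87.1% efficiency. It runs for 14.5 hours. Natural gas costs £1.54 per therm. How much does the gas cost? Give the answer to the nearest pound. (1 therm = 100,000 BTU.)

Heat delivered = 93,100 BTU/h × 14.5 h = 1,349,950 BTU
Gas input = 1,349,950 / 0.871 = 1,549,885 BTU
= 1,549,885 / 100,000 = 15.5 therm
Cost = 15.5 × £1.54/therm = £23.87 ≈ £24

£24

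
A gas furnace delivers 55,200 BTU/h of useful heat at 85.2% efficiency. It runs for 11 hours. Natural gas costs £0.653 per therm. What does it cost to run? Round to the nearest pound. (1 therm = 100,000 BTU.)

£5

Heat delivered = 55,200 BTU/h × 11 h = 607,200 BTU
Gas input = 607,200 / 0.852 = 712,676 BTU
= 712,676 / 100,000 = 7.127 therm
Cost = 7.127 × £0.653/therm = £4.65 ≈ £5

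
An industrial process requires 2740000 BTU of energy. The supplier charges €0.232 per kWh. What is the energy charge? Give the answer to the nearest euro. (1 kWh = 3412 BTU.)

€186

2740000 BTU × (0.00029308 kWh/BTU) = 803 kWh
Cost = 803 kWh × €0.232/kWh = €186.31 ≈ €186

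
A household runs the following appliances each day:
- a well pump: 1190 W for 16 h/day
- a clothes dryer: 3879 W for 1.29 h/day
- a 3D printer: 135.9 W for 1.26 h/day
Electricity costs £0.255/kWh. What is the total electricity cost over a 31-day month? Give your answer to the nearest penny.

well pump: 1190 W × 16 h × 31 d = 590,240 Wh = 590.2 kWh
clothes dryer: 3879 W × 1.29 h × 31 d = 155,121 Wh = 155.1 kWh
3D printer: 135.9 W × 1.26 h × 31 d = 5,308 Wh = 5.308 kWh
Total energy = 590.2 + 155.1 + 5.308 = 750.7 kWh
Cost = 750.7 kWh × £0.255 = £191.42

£191.42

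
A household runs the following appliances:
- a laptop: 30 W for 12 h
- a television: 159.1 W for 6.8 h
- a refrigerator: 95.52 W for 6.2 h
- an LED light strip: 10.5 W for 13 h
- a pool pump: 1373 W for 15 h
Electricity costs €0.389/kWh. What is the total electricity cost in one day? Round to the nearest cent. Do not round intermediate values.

€8.86

laptop: 30 W × 12 h = 360 Wh = 0.36 kWh
television: 159.1 W × 6.8 h = 1,082 Wh = 1.082 kWh
refrigerator: 95.52 W × 6.2 h = 592 Wh = 0.5922 kWh
LED light strip: 10.5 W × 13 h = 136 Wh = 0.1365 kWh
pool pump: 1373 W × 15 h = 20,595 Wh = 20.59 kWh
Total energy = 0.36 + 1.082 + 0.5922 + 0.1365 + 20.59 = 22.77 kWh
Cost = 22.77 kWh × €0.389 = €8.86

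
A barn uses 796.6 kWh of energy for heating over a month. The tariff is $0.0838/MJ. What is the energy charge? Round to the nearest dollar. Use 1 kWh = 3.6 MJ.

$240

796.6 kWh × (3.6 MJ/kWh) = 2,868 MJ
Cost = 2,868 MJ × $0.0838/MJ = $240.32 ≈ $240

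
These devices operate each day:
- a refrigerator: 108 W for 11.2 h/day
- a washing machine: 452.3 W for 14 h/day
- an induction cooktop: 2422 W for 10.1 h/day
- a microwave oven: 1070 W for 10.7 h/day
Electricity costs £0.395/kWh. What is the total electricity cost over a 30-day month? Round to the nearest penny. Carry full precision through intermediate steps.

£514.92

refrigerator: 108 W × 11.2 h × 30 d = 36,288 Wh = 36.29 kWh
washing machine: 452.3 W × 14 h × 30 d = 189,966 Wh = 190 kWh
induction cooktop: 2422 W × 10.1 h × 30 d = 733,866 Wh = 733.9 kWh
microwave oven: 1070 W × 10.7 h × 30 d = 343,470 Wh = 343.5 kWh
Total energy = 36.29 + 190 + 733.9 + 343.5 = 1,304 kWh
Cost = 1,304 kWh × £0.395 = £514.92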